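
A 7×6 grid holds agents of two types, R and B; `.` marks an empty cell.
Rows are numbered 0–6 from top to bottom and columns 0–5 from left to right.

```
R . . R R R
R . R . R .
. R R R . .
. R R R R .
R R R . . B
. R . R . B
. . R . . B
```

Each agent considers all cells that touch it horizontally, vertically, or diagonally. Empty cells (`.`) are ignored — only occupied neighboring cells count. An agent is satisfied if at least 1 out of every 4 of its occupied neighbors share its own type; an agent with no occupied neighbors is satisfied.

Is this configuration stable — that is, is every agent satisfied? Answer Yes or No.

Yes

Row 0: (0,0)R 1/1 ok · (0,3)R 3/3 ok · (0,4)R 3/3 ok · (0,5)R 2/2 ok
Row 1: (1,0)R 2/2 ok · (1,2)R 4/4 ok · (1,4)R 4/4 ok
Row 2: (2,1)R 5/5 ok · (2,2)R 6/6 ok · (2,3)R 6/6 ok
Row 3: (3,1)R 6/6 ok · (3,2)R 7/7 ok · (3,3)R 5/5 ok · (3,4)R 2/3 ok
Row 4: (4,0)R 3/3 ok · (4,1)R 5/5 ok · (4,2)R 6/6 ok · (4,5)B 1/2 ok
Row 5: (5,1)R 4/4 ok · (5,3)R 2/2 ok · (5,5)B 2/2 ok
Row 6: (6,2)R 2/2 ok · (6,5)B 1/1 ok
All meet the threshold, so the configuration is stable.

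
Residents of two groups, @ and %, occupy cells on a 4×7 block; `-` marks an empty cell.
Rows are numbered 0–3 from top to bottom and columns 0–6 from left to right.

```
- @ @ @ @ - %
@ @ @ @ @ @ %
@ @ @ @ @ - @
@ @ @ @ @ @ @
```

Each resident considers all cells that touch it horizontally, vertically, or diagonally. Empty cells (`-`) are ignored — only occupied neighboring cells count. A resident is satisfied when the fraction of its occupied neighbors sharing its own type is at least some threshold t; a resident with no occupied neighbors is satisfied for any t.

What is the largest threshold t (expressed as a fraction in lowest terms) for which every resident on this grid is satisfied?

1/3

(0,1)@ 4/4
(0,2)@ 5/5
(0,3)@ 5/5
(0,4)@ 4/4
(0,6)% 1/2
(1,0)@ 4/4
(1,1)@ 7/7
(1,2)@ 8/8
(1,3)@ 8/8
(1,4)@ 6/6
(1,5)@ 4/6
(1,6)% 1/3
(2,0)@ 5/5
(2,1)@ 8/8
(2,2)@ 8/8
(2,3)@ 8/8
(2,4)@ 7/7
(2,6)@ 3/4
(3,0)@ 3/3
(3,1)@ 5/5
(3,2)@ 5/5
(3,3)@ 5/5
(3,4)@ 4/4
(3,5)@ 4/4
(3,6)@ 2/2
The smallest same-type fraction is 1/3 at (1,6), which reduces to 1/3. Any threshold above that leaves this resident unsatisfied.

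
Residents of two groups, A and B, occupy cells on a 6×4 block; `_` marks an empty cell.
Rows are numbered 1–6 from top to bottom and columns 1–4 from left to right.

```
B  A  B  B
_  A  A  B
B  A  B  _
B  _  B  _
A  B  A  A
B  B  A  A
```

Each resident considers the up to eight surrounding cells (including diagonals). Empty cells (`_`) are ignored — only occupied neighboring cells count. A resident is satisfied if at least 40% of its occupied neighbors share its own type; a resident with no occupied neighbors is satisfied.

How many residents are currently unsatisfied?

Row 1: (1,1)B 0/2 not · (1,2)A 2/4 satisfied · (1,3)B 2/5 satisfied · (1,4)B 2/3 satisfied
Row 2: (2,2)A 3/7 satisfied · (2,3)A 3/7 satisfied · (2,4)B 3/4 satisfied
Row 3: (3,1)B 1/3 not · (3,2)A 2/6 not · (3,3)B 2/5 satisfied
Row 4: (4,1)B 2/4 satisfied · (4,3)B 2/5 satisfied
Row 5: (5,1)A 0/4 not · (5,2)B 4/7 satisfied · (5,3)A 3/6 satisfied · (5,4)A 3/4 satisfied
Row 6: (6,1)B 2/3 satisfied · (6,2)B 2/5 satisfied · (6,3)A 3/5 satisfied · (6,4)A 3/3 satisfied
Unsatisfied: (1,1), (3,1), (3,2), (5,1) — 4 in total.

4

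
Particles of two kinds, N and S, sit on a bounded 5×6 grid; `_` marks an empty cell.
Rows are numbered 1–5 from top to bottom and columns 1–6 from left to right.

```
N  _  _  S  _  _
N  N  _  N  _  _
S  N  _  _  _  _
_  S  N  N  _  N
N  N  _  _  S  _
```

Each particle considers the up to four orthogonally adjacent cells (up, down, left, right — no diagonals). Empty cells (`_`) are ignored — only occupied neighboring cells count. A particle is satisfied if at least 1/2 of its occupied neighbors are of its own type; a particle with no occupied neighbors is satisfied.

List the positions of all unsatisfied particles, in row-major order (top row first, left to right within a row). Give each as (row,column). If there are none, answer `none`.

Row 1: (1,1)N 1/1 ✓ · (1,4)S 0/1 ✗
Row 2: (2,1)N 2/3 ✓ · (2,2)N 2/2 ✓ · (2,4)N 0/1 ✗
Row 3: (3,1)S 0/2 ✗ · (3,2)N 1/3 ✗
Row 4: (4,2)S 0/3 ✗ · (4,3)N 1/2 ✓ · (4,4)N 1/1 ✓ · (4,6)N 0/0 ✓
Row 5: (5,1)N 1/1 ✓ · (5,2)N 1/2 ✓ · (5,5)S 0/0 ✓

(1,4), (2,4), (3,1), (3,2), (4,2)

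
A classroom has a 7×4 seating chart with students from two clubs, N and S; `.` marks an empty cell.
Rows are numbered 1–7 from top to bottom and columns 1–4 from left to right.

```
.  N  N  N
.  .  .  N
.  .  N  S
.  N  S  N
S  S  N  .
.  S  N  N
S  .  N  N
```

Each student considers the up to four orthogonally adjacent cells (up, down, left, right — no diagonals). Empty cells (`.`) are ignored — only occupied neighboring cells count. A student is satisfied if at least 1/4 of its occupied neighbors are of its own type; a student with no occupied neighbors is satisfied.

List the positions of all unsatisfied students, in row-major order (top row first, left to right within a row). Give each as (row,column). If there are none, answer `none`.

(3,3), (3,4), (4,2), (4,3), (4,4)

Row 1: (1,2)N 1/1 satisfied · (1,3)N 2/2 satisfied · (1,4)N 2/2 satisfied
Row 2: (2,4)N 1/2 satisfied
Row 3: (3,3)N 0/2 not · (3,4)S 0/3 not
Row 4: (4,2)N 0/2 not · (4,3)S 0/4 not · (4,4)N 0/2 not
Row 5: (5,1)S 1/1 satisfied · (5,2)S 2/4 satisfied · (5,3)N 1/3 satisfied
Row 6: (6,2)S 1/2 satisfied · (6,3)N 3/4 satisfied · (6,4)N 2/2 satisfied
Row 7: (7,1)S 0/0 satisfied · (7,3)N 2/2 satisfied · (7,4)N 2/2 satisfied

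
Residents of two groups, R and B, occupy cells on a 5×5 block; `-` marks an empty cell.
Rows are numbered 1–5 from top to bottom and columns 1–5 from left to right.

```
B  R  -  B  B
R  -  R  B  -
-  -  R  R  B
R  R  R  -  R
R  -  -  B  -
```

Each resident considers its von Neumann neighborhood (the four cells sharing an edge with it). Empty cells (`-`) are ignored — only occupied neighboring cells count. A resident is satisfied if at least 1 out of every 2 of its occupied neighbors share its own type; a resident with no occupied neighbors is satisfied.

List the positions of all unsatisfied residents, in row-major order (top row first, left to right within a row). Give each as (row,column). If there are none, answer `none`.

Row 1: (1,1)B 0/2 ✗ · (1,2)R 0/1 ✗ · (1,4)B 2/2 ✓ · (1,5)B 1/1 ✓
Row 2: (2,1)R 0/1 ✗ · (2,3)R 1/2 ✓ · (2,4)B 1/3 ✗
Row 3: (3,3)R 3/3 ✓ · (3,4)R 1/3 ✗ · (3,5)B 0/2 ✗
Row 4: (4,1)R 2/2 ✓ · (4,2)R 2/2 ✓ · (4,3)R 2/2 ✓ · (4,5)R 0/1 ✗
Row 5: (5,1)R 1/1 ✓ · (5,4)B 0/0 ✓

(1,1), (1,2), (2,1), (2,4), (3,4), (3,5), (4,5)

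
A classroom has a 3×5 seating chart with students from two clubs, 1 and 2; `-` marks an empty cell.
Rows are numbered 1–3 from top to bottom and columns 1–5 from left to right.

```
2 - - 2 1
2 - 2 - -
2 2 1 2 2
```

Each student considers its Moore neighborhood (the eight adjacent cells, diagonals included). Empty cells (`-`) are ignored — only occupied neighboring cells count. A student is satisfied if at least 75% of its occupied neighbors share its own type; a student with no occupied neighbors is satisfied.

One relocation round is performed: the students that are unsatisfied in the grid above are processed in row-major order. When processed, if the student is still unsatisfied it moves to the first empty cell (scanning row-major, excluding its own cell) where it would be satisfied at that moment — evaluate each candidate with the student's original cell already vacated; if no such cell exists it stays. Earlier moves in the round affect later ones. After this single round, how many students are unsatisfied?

1

Initially unsatisfied (in order): (1,4), (1,5), (3,3), (3,4).
  (1,4) → (1,2).
  (1,5): now satisfied by earlier moves; stays.
  (3,3): no empty cell satisfies it; stays.
  (3,4) → (1,3).
Resulting grid:
2 2 2 - 1
2 - 2 - -
2 2 1 - 2
Unsatisfied now: (3,3).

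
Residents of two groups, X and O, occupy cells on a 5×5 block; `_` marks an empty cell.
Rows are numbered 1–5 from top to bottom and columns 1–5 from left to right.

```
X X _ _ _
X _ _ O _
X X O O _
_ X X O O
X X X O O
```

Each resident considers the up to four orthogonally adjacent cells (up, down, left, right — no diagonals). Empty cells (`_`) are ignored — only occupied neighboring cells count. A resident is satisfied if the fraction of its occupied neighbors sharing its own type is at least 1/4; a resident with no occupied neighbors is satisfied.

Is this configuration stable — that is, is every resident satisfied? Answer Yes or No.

Row 1: (1,1)X 2/2 satisfied · (1,2)X 1/1 satisfied
Row 2: (2,1)X 2/2 satisfied · (2,4)O 1/1 satisfied
Row 3: (3,1)X 2/2 satisfied · (3,2)X 2/3 satisfied · (3,3)O 1/3 satisfied · (3,4)O 3/3 satisfied
Row 4: (4,2)X 3/3 satisfied · (4,3)X 2/4 satisfied · (4,4)O 3/4 satisfied · (4,5)O 2/2 satisfied
Row 5: (5,1)X 1/1 satisfied · (5,2)X 3/3 satisfied · (5,3)X 2/3 satisfied · (5,4)O 2/3 satisfied · (5,5)O 2/2 satisfied
All meet the threshold, so the configuration is stable.

Yes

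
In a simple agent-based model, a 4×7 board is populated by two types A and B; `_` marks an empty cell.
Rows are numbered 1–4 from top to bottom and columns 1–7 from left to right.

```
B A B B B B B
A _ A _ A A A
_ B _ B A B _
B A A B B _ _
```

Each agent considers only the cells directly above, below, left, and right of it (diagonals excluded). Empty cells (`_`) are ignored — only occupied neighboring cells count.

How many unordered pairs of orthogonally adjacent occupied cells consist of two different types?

Scan each occupied cell's neighbors to the right and below so each pair is counted once.
From row 1: 7 unlike of 11 pairs (running 7/11).
From row 2: 1 unlike of 4 pairs (running 8/15).
From row 3: 4 unlike of 5 pairs (running 12/20).
From row 4: 2 unlike of 4 pairs (running 14/24).
Total adjacent occupied pairs: 24; unlike-type pairs: 14.

14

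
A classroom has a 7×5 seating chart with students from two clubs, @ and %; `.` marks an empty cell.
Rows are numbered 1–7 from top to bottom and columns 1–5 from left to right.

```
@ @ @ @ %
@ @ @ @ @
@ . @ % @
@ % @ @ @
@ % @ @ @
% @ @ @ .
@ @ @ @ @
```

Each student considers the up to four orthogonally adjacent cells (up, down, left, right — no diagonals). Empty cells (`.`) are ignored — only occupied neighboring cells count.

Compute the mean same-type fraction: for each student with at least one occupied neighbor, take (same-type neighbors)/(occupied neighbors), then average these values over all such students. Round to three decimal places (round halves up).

0.735

(1,1)@ 2/2
(1,2)@ 3/3
(1,3)@ 3/3
(1,4)@ 2/3
(1,5)% 0/2
(2,1)@ 3/3
(2,2)@ 3/3
(2,3)@ 4/4
(2,4)@ 3/4
(2,5)@ 2/3
(3,1)@ 2/2
(3,3)@ 2/3
(3,4)% 0/4
(3,5)@ 2/3
(4,1)@ 2/3
(4,2)% 1/3
(4,3)@ 3/4
(4,4)@ 3/4
(4,5)@ 3/3
(5,1)@ 1/3
(5,2)% 1/4
(5,3)@ 3/4
(5,4)@ 4/4
(5,5)@ 2/2
(6,1)% 0/3
(6,2)@ 2/4
(6,3)@ 4/4
(6,4)@ 3/3
(7,1)@ 1/2
(7,2)@ 3/3
(7,3)@ 3/3
(7,4)@ 3/3
(7,5)@ 1/1
Sum over 33 students: 2/2 + 3/3 + 3/3 + 2/3 + 0/2 + 3/3 + 3/3 + 4/4 + 3/4 + 2/3 + 2/2 + 2/3 + 0/4 + 2/3 + 2/3 + 1/3 + 3/4 + 3/4 + 3/3 + 1/3 + 1/4 + 3/4 + 4/4 + 2/2 + 0/3 + 2/4 + 4/4 + 3/3 + 1/2 + 3/3 + 3/3 + 3/3 + 1/1 = 97/4; mean = 97/4 ÷ 33 = 97/132 = 0.734848… → 0.735.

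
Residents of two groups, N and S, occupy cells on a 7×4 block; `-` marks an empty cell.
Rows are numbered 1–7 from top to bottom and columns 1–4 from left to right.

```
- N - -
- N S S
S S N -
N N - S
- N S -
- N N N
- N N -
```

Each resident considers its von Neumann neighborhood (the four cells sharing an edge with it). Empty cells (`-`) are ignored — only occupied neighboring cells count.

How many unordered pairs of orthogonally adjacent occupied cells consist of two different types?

Scan each occupied cell's neighbors to the right and below so each pair is counted once.
Row 1: N(1,2)–N(2,2)=  → 0/1 unlike.
Row 2: N(2,2)–S(2,3)≠ N(2,2)–S(3,2)≠ S(2,3)–S(2,4)= S(2,3)–N(3,3)≠  → 3/4 unlike.
Row 3: S(3,1)–S(3,2)= S(3,1)–N(4,1)≠ S(3,2)–N(3,3)≠ S(3,2)–N(4,2)≠  → 3/4 unlike.
Row 4: N(4,1)–N(4,2)= N(4,2)–N(5,2)=  → 0/2 unlike.
Row 5: N(5,2)–S(5,3)≠ N(5,2)–N(6,2)= S(5,3)–N(6,3)≠  → 2/3 unlike.
Row 6: N(6,2)–N(6,3)= N(6,2)–N(7,2)= N(6,3)–N(6,4)= N(6,3)–N(7,3)=  → 0/4 unlike.
Row 7: N(7,2)–N(7,3)=  → 0/1 unlike.
Total adjacent occupied pairs: 19; unlike-type pairs: 8.

8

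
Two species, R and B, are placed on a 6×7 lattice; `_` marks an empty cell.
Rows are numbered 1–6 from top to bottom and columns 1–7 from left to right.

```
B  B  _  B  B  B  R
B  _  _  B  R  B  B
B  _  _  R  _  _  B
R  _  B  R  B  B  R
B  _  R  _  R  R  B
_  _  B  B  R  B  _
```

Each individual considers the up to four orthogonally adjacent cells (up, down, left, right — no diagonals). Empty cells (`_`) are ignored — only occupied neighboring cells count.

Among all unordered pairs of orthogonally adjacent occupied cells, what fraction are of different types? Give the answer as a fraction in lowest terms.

3/5

Scan each occupied cell's neighbors to the right and below so each pair is counted once.
Row 1: B(1,1)–B(1,2)= B(1,1)–B(2,1)= B(1,4)–B(1,5)= B(1,4)–B(2,4)= B(1,5)–B(1,6)= B(1,5)–R(2,5)≠ B(1,6)–R(1,7)≠ B(1,6)–B(2,6)= R(1,7)–B(2,7)≠  → 3/9 unlike.
Row 2: B(2,1)–B(3,1)= B(2,4)–R(2,5)≠ B(2,4)–R(3,4)≠ R(2,5)–B(2,6)≠ B(2,6)–B(2,7)= B(2,7)–B(3,7)=  → 3/6 unlike.
Row 3: B(3,1)–R(4,1)≠ R(3,4)–R(4,4)= B(3,7)–R(4,7)≠  → 2/3 unlike.
Row 4: R(4,1)–B(5,1)≠ B(4,3)–R(4,4)≠ B(4,3)–R(5,3)≠ R(4,4)–B(4,5)≠ B(4,5)–B(4,6)= B(4,5)–R(5,5)≠ B(4,6)–R(4,7)≠ B(4,6)–R(5,6)≠ R(4,7)–B(5,7)≠  → 8/9 unlike.
Row 5: R(5,3)–B(6,3)≠ R(5,5)–R(5,6)= R(5,5)–R(6,5)= R(5,6)–B(5,7)≠ R(5,6)–B(6,6)≠  → 3/5 unlike.
Row 6: B(6,3)–B(6,4)= B(6,4)–R(6,5)≠ R(6,5)–B(6,6)≠  → 2/3 unlike.
Total adjacent occupied pairs: 35; unlike-type pairs: 21.
21/35 reduces to 3/5.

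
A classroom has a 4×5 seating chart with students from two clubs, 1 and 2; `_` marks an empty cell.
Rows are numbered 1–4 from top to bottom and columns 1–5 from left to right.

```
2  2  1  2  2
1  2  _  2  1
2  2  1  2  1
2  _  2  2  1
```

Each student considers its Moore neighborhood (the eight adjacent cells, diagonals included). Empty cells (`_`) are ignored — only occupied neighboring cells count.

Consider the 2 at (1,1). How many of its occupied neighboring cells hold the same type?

Occupied neighbors of (1,1): (1,2)=2, (2,1)=1, (2,2)=2.
Same type (2): 2 of 3.

2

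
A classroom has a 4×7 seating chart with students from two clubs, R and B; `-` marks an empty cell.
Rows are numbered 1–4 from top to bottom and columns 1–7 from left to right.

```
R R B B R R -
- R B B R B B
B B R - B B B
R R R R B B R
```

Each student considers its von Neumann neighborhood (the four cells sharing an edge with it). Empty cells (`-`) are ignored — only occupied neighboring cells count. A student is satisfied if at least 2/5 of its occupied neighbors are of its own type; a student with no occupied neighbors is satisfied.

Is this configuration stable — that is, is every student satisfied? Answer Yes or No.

No

Row 1: (1,1)R 1/1 satisfied · (1,2)R 2/3 satisfied · (1,3)B 2/3 satisfied · (1,4)B 2/3 satisfied · (1,5)R 2/3 satisfied · (1,6)R 1/2 satisfied
Row 2: (2,2)R 1/3 not · (2,3)B 2/4 satisfied · (2,4)B 2/3 satisfied · (2,5)R 1/4 not · (2,6)B 2/4 satisfied · (2,7)B 2/2 satisfied
Row 3: (3,1)B 1/2 satisfied · (3,2)B 1/4 not · (3,3)R 1/3 not · (3,5)B 2/3 satisfied · (3,6)B 4/4 satisfied · (3,7)B 2/3 satisfied
Row 4: (4,1)R 1/2 satisfied · (4,2)R 2/3 satisfied · (4,3)R 3/3 satisfied · (4,4)R 1/2 satisfied · (4,5)B 2/3 satisfied · (4,6)B 2/3 satisfied · (4,7)R 0/2 not
For instance (2,2) has only 1/3 same-type neighbors, below 2/5.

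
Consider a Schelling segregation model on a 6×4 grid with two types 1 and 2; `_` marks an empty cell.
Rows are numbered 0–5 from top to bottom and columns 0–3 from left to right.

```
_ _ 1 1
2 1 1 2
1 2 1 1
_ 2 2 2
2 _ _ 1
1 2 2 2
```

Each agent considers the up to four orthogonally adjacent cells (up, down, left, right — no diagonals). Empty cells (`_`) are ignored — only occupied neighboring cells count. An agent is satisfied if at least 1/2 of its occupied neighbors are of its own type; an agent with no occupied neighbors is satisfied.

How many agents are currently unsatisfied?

10

Row 0: (0,2)1 2/2 ok · (0,3)1 1/2 ok
Row 1: (1,0)2 0/2 unhappy · (1,1)1 1/3 unhappy · (1,2)1 3/4 ok · (1,3)2 0/3 unhappy
Row 2: (2,0)1 0/2 unhappy · (2,1)2 1/4 unhappy · (2,2)1 2/4 ok · (2,3)1 1/3 unhappy
Row 3: (3,1)2 2/2 ok · (3,2)2 2/3 ok · (3,3)2 1/3 unhappy
Row 4: (4,0)2 0/1 unhappy · (4,3)1 0/2 unhappy
Row 5: (5,0)1 0/2 unhappy · (5,1)2 1/2 ok · (5,2)2 2/2 ok · (5,3)2 1/2 ok
Unsatisfied: (1,0), (1,1), (1,3), (2,0), (2,1), (2,3), (3,3), (4,0), (4,3), (5,0) — 10 in total.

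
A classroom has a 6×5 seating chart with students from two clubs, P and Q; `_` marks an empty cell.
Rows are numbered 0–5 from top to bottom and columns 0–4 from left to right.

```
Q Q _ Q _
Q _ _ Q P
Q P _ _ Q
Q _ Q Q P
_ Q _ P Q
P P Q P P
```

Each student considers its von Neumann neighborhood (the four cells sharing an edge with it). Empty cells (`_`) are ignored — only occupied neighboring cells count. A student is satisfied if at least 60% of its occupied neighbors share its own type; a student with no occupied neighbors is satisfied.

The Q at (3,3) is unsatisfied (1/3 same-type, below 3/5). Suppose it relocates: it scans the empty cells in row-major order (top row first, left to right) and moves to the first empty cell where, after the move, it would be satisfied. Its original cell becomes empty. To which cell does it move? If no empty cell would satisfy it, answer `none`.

(0,2)

Vacating (3,3). Empty cells in order:
  (0,2): 2/2 same-type → satisfied — stop here.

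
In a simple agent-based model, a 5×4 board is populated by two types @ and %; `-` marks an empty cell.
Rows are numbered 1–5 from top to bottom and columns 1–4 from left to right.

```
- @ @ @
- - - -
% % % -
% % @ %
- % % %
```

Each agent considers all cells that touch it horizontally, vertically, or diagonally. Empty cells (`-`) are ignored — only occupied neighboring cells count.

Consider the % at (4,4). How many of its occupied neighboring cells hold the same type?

Occupied neighbors of (4,4): (3,3)=%, (4,3)=@, (5,3)=%, (5,4)=%.
Same type (%): 3 of 4.

3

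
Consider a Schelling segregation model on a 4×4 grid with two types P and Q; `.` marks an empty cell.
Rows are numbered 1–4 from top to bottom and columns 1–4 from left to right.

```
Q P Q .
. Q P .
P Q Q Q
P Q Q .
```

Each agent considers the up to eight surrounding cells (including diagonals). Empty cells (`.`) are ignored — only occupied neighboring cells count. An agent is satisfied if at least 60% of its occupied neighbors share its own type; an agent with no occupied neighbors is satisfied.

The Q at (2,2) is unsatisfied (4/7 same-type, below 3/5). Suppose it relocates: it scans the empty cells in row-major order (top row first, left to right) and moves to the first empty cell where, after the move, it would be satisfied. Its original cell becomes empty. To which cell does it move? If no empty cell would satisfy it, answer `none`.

(2,4)

Vacating (2,2). Empty cells in order:
  (1,4): 1/2 same-type → still unsatisfied.
  (2,1): 2/4 same-type → still unsatisfied.
  (2,4): 3/4 same-type → satisfied — stop here.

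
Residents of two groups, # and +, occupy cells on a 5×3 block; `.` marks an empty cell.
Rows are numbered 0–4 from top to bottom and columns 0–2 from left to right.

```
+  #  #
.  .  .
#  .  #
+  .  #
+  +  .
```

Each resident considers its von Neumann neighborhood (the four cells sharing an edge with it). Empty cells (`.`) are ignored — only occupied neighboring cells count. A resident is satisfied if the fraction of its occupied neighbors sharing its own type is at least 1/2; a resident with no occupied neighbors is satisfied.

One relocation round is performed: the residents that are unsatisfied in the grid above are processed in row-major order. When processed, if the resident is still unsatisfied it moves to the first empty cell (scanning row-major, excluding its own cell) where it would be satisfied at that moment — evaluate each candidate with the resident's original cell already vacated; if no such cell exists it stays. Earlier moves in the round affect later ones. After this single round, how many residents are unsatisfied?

0

Initially unsatisfied (in order): (0,0), (2,0).
  (0,0) → (3,1).
  (2,0) → (0,0).
Resulting grid:
# # #
. . .
. . #
+ + #
+ + .
All satisfied now.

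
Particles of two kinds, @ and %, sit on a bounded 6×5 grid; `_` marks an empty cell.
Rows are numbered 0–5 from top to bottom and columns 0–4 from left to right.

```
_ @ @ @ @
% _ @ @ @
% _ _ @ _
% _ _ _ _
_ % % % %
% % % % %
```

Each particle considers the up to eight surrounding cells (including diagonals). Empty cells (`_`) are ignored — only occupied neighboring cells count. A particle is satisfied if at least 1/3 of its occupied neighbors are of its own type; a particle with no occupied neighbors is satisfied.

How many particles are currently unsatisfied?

0

Row 0: (0,1)@ 2/3 satisfied · (0,2)@ 4/4 satisfied · (0,3)@ 5/5 satisfied · (0,4)@ 3/3 satisfied
Row 1: (1,0)% 1/2 satisfied · (1,2)@ 5/5 satisfied · (1,3)@ 6/6 satisfied · (1,4)@ 4/4 satisfied
Row 2: (2,0)% 2/2 satisfied · (2,3)@ 3/3 satisfied
Row 3: (3,0)% 2/2 satisfied
Row 4: (4,1)% 5/5 satisfied · (4,2)% 5/5 satisfied · (4,3)% 5/5 satisfied · (4,4)% 3/3 satisfied
Row 5: (5,0)% 2/2 satisfied · (5,1)% 4/4 satisfied · (5,2)% 5/5 satisfied · (5,3)% 5/5 satisfied · (5,4)% 3/3 satisfied
Every one meets the threshold.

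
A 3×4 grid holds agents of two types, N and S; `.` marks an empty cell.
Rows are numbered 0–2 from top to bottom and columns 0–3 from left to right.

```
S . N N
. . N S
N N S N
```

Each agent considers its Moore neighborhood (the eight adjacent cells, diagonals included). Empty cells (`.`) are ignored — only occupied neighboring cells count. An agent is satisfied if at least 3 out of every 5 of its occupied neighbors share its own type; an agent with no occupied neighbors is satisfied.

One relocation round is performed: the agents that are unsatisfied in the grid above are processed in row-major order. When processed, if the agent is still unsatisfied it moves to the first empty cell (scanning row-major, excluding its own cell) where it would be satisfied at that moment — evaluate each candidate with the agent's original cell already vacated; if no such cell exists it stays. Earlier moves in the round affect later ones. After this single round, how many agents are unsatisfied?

Initially unsatisfied (in order): (1,3), (2,2), (2,3).
  (1,3): no empty cell satisfies it; stays.
  (2,2): no empty cell satisfies it; stays.
  (2,3) → (0,1).
Resulting grid:
S N N N
. . N S
N N S .
Unsatisfied now: (0,0), (1,3), (2,2).

3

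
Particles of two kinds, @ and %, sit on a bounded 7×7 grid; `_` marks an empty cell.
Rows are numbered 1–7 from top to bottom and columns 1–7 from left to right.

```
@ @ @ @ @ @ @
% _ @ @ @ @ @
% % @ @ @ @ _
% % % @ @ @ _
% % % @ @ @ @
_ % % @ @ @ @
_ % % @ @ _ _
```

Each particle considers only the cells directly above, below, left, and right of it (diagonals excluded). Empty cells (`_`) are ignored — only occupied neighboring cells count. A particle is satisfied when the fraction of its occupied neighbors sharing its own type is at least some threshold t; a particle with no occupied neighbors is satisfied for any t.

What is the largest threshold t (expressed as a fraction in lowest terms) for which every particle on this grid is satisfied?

(1,1)@ 1/2
(1,2)@ 2/2
(1,3)@ 3/3
(1,4)@ 3/3
(1,5)@ 3/3
(1,6)@ 3/3
(1,7)@ 2/2
(2,1)% 1/2
(2,3)@ 3/3
(2,4)@ 4/4
(2,5)@ 4/4
(2,6)@ 4/4
(2,7)@ 2/2
(3,1)% 3/3
(3,2)% 2/3
(3,3)@ 2/4
(3,4)@ 4/4
(3,5)@ 4/4
(3,6)@ 3/3
(4,1)% 3/3
(4,2)% 4/4
(4,3)% 2/4
(4,4)@ 3/4
(4,5)@ 4/4
(4,6)@ 3/3
(5,1)% 2/2
(5,2)% 4/4
(5,3)% 3/4
(5,4)@ 3/4
(5,5)@ 4/4
(5,6)@ 4/4
(5,7)@ 2/2
(6,2)% 3/3
(6,3)% 3/4
(6,4)@ 3/4
(6,5)@ 4/4
(6,6)@ 3/3
(6,7)@ 2/2
(7,2)% 2/2
(7,3)% 2/3
(7,4)@ 2/3
(7,5)@ 2/2
The smallest same-type fraction is 1/2 at (1,1), which reduces to 1/2. Any threshold above that leaves this particle unsatisfied.

1/2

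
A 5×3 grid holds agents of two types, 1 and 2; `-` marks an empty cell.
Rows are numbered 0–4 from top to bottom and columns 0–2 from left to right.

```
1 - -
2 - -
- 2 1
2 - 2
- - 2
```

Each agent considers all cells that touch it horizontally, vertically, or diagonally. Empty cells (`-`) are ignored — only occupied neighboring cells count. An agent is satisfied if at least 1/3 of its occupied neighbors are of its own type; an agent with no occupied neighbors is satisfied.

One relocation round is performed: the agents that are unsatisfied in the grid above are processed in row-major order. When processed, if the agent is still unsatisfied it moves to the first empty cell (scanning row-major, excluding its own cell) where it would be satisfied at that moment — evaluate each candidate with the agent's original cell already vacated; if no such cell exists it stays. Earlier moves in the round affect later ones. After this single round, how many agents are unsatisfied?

0

Initially unsatisfied (in order): (0,0), (2,2).
  (0,0) → (0,2).
  (2,2) → (0,1).
Resulting grid:
- 1 1
2 - -
- 2 -
2 - 2
- - 2
All satisfied now.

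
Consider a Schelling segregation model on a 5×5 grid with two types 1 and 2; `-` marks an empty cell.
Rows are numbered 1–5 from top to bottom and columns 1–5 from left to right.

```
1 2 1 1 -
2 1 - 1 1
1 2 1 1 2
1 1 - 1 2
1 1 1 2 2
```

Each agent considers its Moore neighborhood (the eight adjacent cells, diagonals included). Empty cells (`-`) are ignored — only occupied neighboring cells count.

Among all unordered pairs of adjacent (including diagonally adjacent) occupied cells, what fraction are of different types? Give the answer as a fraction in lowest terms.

Scan each occupied cell's neighbors to the right and below (and the two forward diagonals) so each pair is counted once.
From row 1: 4 unlike of 11 pairs (running 4/11).
From row 2: 5 unlike of 12 pairs (running 9/23).
From row 3: 7 unlike of 14 pairs (running 16/37).
From row 4: 3 unlike of 12 pairs (running 19/49).
From row 5: 1 unlike of 4 pairs (running 20/53).
Total adjacent occupied pairs: 53; unlike-type pairs: 20.
20/53 is already in lowest terms.

20/53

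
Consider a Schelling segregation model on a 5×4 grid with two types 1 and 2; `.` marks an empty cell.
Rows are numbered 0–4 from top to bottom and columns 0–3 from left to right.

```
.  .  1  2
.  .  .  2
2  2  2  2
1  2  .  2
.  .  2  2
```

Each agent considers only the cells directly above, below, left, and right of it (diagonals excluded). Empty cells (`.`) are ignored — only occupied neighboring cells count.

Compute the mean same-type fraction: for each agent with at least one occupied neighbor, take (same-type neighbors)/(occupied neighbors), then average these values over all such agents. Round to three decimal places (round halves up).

(0,2)1 0/1
(0,3)2 1/2
(1,3)2 2/2
(2,0)2 1/2
(2,1)2 3/3
(2,2)2 2/2
(2,3)2 3/3
(3,0)1 0/2
(3,1)2 1/2
(3,3)2 2/2
(4,2)2 1/1
(4,3)2 2/2
Sum over 12 agents: 0/1 + 1/2 + 2/2 + 1/2 + 3/3 + 2/2 + 3/3 + 0/2 + 1/2 + 2/2 + 1/1 + 2/2 = 17/2; mean = 17/2 ÷ 12 = 17/24 = 0.708333… → 0.708.

0.708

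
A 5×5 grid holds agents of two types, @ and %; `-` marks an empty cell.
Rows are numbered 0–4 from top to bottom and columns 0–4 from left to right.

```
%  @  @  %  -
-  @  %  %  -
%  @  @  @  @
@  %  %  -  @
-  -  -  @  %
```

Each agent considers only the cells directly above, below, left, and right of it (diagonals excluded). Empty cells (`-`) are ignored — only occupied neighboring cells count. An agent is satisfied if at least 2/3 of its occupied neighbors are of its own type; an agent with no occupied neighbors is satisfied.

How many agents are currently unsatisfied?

Row 0: (0,0)% 0/1 ✗ · (0,1)@ 2/3 ✓ · (0,2)@ 1/3 ✗ · (0,3)% 1/2 ✗
Row 1: (1,1)@ 2/3 ✓ · (1,2)% 1/4 ✗ · (1,3)% 2/3 ✓
Row 2: (2,0)% 0/2 ✗ · (2,1)@ 2/4 ✗ · (2,2)@ 2/4 ✗ · (2,3)@ 2/3 ✓ · (2,4)@ 2/2 ✓
Row 3: (3,0)@ 0/2 ✗ · (3,1)% 1/3 ✗ · (3,2)% 1/2 ✗ · (3,4)@ 1/2 ✗
Row 4: (4,3)@ 0/1 ✗ · (4,4)% 0/2 ✗
Unsatisfied: (0,0), (0,2), (0,3), (1,2), (2,0), (2,1), (2,2), (3,0), (3,1), (3,2), (3,4), (4,3), (4,4) — 13 in total.

13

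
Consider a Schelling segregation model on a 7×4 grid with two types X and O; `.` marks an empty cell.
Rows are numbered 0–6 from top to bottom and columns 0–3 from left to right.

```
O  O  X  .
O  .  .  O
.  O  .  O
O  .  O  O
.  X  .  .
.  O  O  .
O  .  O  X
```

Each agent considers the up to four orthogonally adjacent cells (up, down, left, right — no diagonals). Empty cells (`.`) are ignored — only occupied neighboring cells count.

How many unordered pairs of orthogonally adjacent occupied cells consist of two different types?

3

Scan each occupied cell's neighbors to the right and below so each pair is counted once.
Row 0: O(0,0)–O(0,1)= O(0,0)–O(1,0)= O(0,1)–X(0,2)≠  → 1/3 unlike.
Row 1: O(1,3)–O(2,3)=  → 0/1 unlike.
Row 2: O(2,3)–O(3,3)=  → 0/1 unlike.
Row 3: O(3,2)–O(3,3)=  → 0/1 unlike.
Row 4: X(4,1)–O(5,1)≠  → 1/1 unlike.
Row 5: O(5,1)–O(5,2)= O(5,2)–O(6,2)=  → 0/2 unlike.
Row 6: O(6,2)–X(6,3)≠  → 1/1 unlike.
Total adjacent occupied pairs: 10; unlike-type pairs: 3.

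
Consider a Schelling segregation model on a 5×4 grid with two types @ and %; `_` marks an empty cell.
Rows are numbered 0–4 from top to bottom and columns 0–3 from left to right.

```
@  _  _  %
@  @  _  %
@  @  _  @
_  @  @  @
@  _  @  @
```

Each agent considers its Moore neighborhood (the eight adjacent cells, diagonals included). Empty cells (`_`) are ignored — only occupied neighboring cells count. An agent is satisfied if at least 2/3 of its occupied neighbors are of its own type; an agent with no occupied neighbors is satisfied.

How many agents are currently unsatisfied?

(0,0)@ 2/2 ok
(0,3)% 1/1 ok
(1,0)@ 4/4 ok
(1,1)@ 4/4 ok
(1,3)% 1/2 unhappy
(2,0)@ 4/4 ok
(2,1)@ 5/5 ok
(2,3)@ 2/3 ok
(3,1)@ 5/5 ok
(3,2)@ 6/6 ok
(3,3)@ 4/4 ok
(4,0)@ 1/1 ok
(4,2)@ 4/4 ok
(4,3)@ 3/3 ok
Unsatisfied: (1,3) — 1 in total.

1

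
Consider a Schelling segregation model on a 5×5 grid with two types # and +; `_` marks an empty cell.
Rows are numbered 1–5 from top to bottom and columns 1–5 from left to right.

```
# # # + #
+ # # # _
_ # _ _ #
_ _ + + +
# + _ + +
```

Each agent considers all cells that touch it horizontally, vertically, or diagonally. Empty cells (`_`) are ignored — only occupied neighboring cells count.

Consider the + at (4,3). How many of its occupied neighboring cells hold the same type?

3

Occupied neighbors of (4,3): (3,2)=#, (4,4)=+, (5,2)=+, (5,4)=+.
Same type (+): 3 of 4.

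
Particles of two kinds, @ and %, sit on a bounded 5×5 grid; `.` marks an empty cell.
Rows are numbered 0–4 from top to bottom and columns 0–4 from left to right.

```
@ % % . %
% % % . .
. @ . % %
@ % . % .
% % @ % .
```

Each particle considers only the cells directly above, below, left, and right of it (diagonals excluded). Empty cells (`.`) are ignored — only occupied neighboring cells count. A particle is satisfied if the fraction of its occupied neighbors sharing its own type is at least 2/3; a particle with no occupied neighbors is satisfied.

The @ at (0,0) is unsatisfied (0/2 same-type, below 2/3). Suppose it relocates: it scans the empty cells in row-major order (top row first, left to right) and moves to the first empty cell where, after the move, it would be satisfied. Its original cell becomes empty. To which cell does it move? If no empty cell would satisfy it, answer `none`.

(2,0)

Vacating (0,0). Empty cells in order:
  (0,3): 0/2 same-type → still unsatisfied.
  (1,3): 0/2 same-type → still unsatisfied.
  (1,4): 0/2 same-type → still unsatisfied.
  (2,0): 2/3 same-type → satisfied — stop here.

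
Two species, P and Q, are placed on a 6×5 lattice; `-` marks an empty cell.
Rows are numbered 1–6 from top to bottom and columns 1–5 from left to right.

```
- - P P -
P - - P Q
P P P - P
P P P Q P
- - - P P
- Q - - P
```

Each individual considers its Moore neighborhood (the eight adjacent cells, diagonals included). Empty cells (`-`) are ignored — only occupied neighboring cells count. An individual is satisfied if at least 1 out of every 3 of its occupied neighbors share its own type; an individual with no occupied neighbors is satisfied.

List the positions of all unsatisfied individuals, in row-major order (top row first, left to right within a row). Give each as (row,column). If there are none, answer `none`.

Row 1: (1,3)P 2/2 ✓ · (1,4)P 2/3 ✓
Row 2: (2,1)P 2/2 ✓ · (2,4)P 4/5 ✓ · (2,5)Q 0/3 ✗
Row 3: (3,1)P 4/4 ✓ · (3,2)P 6/6 ✓ · (3,3)P 4/5 ✓ · (3,5)P 2/4 ✓
Row 4: (4,1)P 3/3 ✓ · (4,2)P 5/5 ✓ · (4,3)P 4/5 ✓ · (4,4)Q 0/6 ✗ · (4,5)P 3/4 ✓
Row 5: (5,4)P 4/5 ✓ · (5,5)P 3/4 ✓
Row 6: (6,2)Q 0/0 ✓ · (6,5)P 2/2 ✓

(2,5), (4,4)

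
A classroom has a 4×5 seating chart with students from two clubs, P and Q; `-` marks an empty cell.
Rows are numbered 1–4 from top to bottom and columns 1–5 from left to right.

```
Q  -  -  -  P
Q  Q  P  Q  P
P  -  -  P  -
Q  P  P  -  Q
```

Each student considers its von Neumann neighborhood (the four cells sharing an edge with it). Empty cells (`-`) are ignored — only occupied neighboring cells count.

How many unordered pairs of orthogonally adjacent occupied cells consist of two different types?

Scan each occupied cell's neighbors to the right and below so each pair is counted once.
From row 1: 0 unlike of 2 pairs (running 0/2).
From row 2: 5 unlike of 6 pairs (running 5/8).
From row 3: 1 unlike of 1 pairs (running 6/9).
From row 4: 1 unlike of 2 pairs (running 7/11).
Total adjacent occupied pairs: 11; unlike-type pairs: 7.

7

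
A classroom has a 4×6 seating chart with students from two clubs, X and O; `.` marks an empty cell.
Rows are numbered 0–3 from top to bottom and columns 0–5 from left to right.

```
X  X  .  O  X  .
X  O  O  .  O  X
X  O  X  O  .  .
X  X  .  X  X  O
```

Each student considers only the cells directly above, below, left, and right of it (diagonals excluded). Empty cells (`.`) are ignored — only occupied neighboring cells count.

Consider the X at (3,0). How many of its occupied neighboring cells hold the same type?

2

Occupied neighbors of (3,0): (2,0)=X, (3,1)=X.
Same type (X): 2 of 2.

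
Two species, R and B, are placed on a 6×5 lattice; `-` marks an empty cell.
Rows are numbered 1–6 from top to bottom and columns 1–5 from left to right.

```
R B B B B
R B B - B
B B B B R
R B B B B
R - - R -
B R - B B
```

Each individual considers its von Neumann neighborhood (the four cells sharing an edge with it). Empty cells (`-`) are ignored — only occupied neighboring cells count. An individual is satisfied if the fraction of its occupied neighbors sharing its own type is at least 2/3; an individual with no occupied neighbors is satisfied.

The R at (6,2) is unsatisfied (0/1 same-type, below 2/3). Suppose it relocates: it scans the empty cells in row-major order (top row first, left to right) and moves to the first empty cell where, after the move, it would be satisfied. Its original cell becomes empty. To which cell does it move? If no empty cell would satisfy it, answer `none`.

none

Vacating (6,2). Empty cells in order:
  (2,4): 0/4 same-type → still unsatisfied.
  (5,2): 1/2 same-type → still unsatisfied.
  (5,3): 1/2 same-type → still unsatisfied.
  (5,5): 1/3 same-type → still unsatisfied.
  (6,3): 0/1 same-type → still unsatisfied.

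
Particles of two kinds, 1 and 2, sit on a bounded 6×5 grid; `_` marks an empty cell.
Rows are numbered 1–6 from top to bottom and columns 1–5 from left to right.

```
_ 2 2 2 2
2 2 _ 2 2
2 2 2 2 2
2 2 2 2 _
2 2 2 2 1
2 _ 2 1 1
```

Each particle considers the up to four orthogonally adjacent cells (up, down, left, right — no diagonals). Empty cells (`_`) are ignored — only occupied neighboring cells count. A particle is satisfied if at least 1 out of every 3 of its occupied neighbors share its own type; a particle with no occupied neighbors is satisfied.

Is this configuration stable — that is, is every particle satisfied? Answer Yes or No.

Row 1: (1,2)2 2/2 ok · (1,3)2 2/2 ok · (1,4)2 3/3 ok · (1,5)2 2/2 ok
Row 2: (2,1)2 2/2 ok · (2,2)2 3/3 ok · (2,4)2 3/3 ok · (2,5)2 3/3 ok
Row 3: (3,1)2 3/3 ok · (3,2)2 4/4 ok · (3,3)2 3/3 ok · (3,4)2 4/4 ok · (3,5)2 2/2 ok
Row 4: (4,1)2 3/3 ok · (4,2)2 4/4 ok · (4,3)2 4/4 ok · (4,4)2 3/3 ok
Row 5: (5,1)2 3/3 ok · (5,2)2 3/3 ok · (5,3)2 4/4 ok · (5,4)2 2/4 ok · (5,5)1 1/2 ok
Row 6: (6,1)2 1/1 ok · (6,3)2 1/2 ok · (6,4)1 1/3 ok · (6,5)1 2/2 ok
All meet the threshold, so the configuration is stable.

Yes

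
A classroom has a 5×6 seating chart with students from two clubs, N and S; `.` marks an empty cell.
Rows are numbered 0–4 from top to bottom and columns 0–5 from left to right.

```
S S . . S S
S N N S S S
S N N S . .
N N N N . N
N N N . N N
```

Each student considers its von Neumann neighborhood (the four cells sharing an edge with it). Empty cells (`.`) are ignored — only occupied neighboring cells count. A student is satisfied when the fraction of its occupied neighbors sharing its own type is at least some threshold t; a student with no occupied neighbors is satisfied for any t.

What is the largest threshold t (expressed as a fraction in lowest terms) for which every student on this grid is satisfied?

(0,0)S 2/2
(0,1)S 1/2
(0,4)S 2/2
(0,5)S 2/2
(1,0)S 2/3
(1,1)N 2/4
(1,2)N 2/3
(1,3)S 2/3
(1,4)S 3/3
(1,5)S 2/2
(2,0)S 1/3
(2,1)N 3/4
(2,2)N 3/4
(2,3)S 1/3
(3,0)N 2/3
(3,1)N 4/4
(3,2)N 4/4
(3,3)N 1/2
(3,5)N 1/1
(4,0)N 2/2
(4,1)N 3/3
(4,2)N 2/2
(4,4)N 1/1
(4,5)N 2/2
The smallest same-type fraction is 1/3 at (2,0), which reduces to 1/3. Any threshold above that leaves this student unsatisfied.

1/3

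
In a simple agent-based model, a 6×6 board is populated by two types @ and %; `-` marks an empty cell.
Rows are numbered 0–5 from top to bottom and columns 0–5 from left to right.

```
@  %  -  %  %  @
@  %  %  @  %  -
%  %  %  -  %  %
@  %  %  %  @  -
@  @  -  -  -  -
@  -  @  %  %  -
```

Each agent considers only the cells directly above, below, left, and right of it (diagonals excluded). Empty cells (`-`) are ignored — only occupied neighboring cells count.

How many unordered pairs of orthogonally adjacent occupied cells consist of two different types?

13

Scan each occupied cell's neighbors to the right and below so each pair is counted once.
From row 0: 3 unlike of 7 pairs (running 3/7).
From row 1: 4 unlike of 8 pairs (running 7/15).
From row 2: 2 unlike of 7 pairs (running 9/22).
From row 3: 3 unlike of 6 pairs (running 12/28).
From row 4: 0 unlike of 2 pairs (running 12/30).
From row 5: 1 unlike of 2 pairs (running 13/32).
Total adjacent occupied pairs: 32; unlike-type pairs: 13.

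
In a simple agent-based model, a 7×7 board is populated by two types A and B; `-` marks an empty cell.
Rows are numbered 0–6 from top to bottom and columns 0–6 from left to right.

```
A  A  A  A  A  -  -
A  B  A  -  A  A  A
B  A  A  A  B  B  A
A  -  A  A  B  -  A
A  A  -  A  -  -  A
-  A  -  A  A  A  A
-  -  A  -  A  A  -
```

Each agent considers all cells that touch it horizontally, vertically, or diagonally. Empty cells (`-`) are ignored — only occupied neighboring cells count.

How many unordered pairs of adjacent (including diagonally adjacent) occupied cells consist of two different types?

22

Scan each occupied cell's neighbors to the right and below (and the two forward diagonals) so each pair is counted once.
Row 0: A(0,0)–A(0,1)= A(0,0)–A(1,0)= A(0,0)–B(1,1)≠ A(0,1)–A(0,2)= A(0,1)–B(1,1)≠ A(0,1)–A(1,2)= A(0,1)–A(1,0)= A(0,2)–A(0,3)= A(0,2)–A(1,2)= A(0,2)–B(1,1)≠ A(0,3)–A(0,4)= A(0,3)–A(1,4)= A(0,3)–A(1,2)= A(0,4)–A(1,4)= A(0,4)–A(1,5)=  → 3/15 unlike.
Row 1: A(1,0)–B(1,1)≠ A(1,0)–B(2,0)≠ A(1,0)–A(2,1)= B(1,1)–A(1,2)≠ B(1,1)–A(2,1)≠ B(1,1)–A(2,2)≠ B(1,1)–B(2,0)= A(1,2)–A(2,2)= A(1,2)–A(2,3)= A(1,2)–A(2,1)= A(1,4)–A(1,5)= A(1,4)–B(2,4)≠ A(1,4)–B(2,5)≠ A(1,4)–A(2,3)= A(1,5)–A(1,6)= A(1,5)–B(2,5)≠ A(1,5)–A(2,6)= A(1,5)–B(2,4)≠ A(1,6)–A(2,6)= A(1,6)–B(2,5)≠  → 10/20 unlike.
Row 2: B(2,0)–A(2,1)≠ B(2,0)–A(3,0)≠ A(2,1)–A(2,2)= A(2,1)–A(3,2)= A(2,1)–A(3,0)= A(2,2)–A(2,3)= A(2,2)–A(3,2)= A(2,2)–A(3,3)= A(2,3)–B(2,4)≠ A(2,3)–A(3,3)= A(2,3)–B(3,4)≠ A(2,3)–A(3,2)= B(2,4)–B(2,5)= B(2,4)–B(3,4)= B(2,4)–A(3,3)≠ B(2,5)–A(2,6)≠ B(2,5)–A(3,6)≠ B(2,5)–B(3,4)= A(2,6)–A(3,6)=  → 7/19 unlike.
Row 3: A(3,0)–A(4,0)= A(3,0)–A(4,1)= A(3,2)–A(3,3)= A(3,2)–A(4,3)= A(3,2)–A(4,1)= A(3,3)–B(3,4)≠ A(3,3)–A(4,3)= B(3,4)–A(4,3)≠ A(3,6)–A(4,6)=  → 2/9 unlike.
Row 4: A(4,0)–A(4,1)= A(4,0)–A(5,1)= A(4,1)–A(5,1)= A(4,3)–A(5,3)= A(4,3)–A(5,4)= A(4,6)–A(5,6)= A(4,6)–A(5,5)=  → 0/7 unlike.
Row 5: A(5,1)–A(6,2)= A(5,3)–A(5,4)= A(5,3)–A(6,4)= A(5,3)–A(6,2)= A(5,4)–A(5,5)= A(5,4)–A(6,4)= A(5,4)–A(6,5)= A(5,5)–A(5,6)= A(5,5)–A(6,5)= A(5,5)–A(6,4)= A(5,6)–A(6,5)=  → 0/11 unlike.
Row 6: A(6,4)–A(6,5)=  → 0/1 unlike.
Total adjacent occupied pairs: 82; unlike-type pairs: 22.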